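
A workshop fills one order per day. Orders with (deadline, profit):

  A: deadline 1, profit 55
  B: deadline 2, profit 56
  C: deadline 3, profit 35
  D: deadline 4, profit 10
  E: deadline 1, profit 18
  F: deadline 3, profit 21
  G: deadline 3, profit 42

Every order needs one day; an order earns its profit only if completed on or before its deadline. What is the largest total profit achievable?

163

Take jobs in profit order; each goes to the latest open slot no later than its deadline.
Profit order: B=56 A=55 G=42 C=35 F=21 E=18 D=10
Assign: B→slot 2, A→slot 1, G→slot 3, C skipped, F skipped, E skipped, D→slot 4.
Slots: [1:A] [2:B] [3:G] [4:D]
Profit = 55 + 56 + 42 + 10 = 163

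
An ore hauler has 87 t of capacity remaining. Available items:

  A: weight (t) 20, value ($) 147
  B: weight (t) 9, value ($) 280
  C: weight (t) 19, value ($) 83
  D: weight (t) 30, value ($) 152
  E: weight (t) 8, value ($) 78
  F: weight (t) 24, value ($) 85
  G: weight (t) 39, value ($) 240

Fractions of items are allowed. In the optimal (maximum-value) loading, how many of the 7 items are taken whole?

4

Greedy by value/weight ratio, highest first.
Order: B (280/9=31.11) > E (78/8=9.75) > A (147/20=7.35) > G (240/39=6.15) > D (152/30=5.07) > C (83/19=4.37) > F (85/24=3.54)
Fill: take B (9 @ 280) → take E (8 @ 78) → take A (20 @ 147) → take G (39 @ 240) → take 11/30 of D → 55.73; 87/87 used.
4 item(s) taken whole; one partial (take 11/30 of D).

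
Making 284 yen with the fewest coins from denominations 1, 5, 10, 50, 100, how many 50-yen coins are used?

1

284 − 2×100→84 − 1×50→34 − 3×10→4 − 4×1→0
Count of 50: 1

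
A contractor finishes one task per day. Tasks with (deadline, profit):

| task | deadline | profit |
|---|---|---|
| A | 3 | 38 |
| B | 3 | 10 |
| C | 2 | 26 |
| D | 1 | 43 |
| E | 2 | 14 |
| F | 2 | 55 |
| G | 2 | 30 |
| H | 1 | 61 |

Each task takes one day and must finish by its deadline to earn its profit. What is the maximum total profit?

By profit: H(d1,61), F(d2,55), D(d1,43), A(d3,38), G(d2,30), C(d2,26), E(d2,14), B(d3,10)
H→slot 1; F→slot 2; D skipped; A→slot 3; G skipped; C skipped; E skipped; B skipped.
Profit = 61 + 55 + 38 = 154

154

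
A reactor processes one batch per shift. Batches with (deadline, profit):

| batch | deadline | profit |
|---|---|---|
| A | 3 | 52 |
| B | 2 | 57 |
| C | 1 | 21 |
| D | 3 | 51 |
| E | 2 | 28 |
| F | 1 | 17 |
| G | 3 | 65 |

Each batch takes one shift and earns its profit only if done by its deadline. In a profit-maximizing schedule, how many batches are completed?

3

Take jobs in profit order; each goes to the latest open slot no later than its deadline.
Profit order: G=65 B=57 A=52 D=51 E=28 C=21 F=17
Assign: G→slot 3, B→slot 2, A→slot 1, D skipped, E skipped, C skipped, F skipped.
Slots: [1:A] [2:B] [3:G]
3 of 7 scheduled.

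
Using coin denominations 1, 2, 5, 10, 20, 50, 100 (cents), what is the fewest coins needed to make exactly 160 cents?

160 = 1×100 + 1×50 + 1×10
Total coins = 1 + 1 + 1 = 3

3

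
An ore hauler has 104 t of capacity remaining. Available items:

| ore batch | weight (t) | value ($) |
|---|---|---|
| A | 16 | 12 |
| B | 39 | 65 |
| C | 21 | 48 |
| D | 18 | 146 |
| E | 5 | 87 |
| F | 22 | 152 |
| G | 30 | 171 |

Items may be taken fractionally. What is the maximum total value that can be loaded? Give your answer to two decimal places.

Greedy by value/weight ratio, highest first.
Order: E (87/5=17.40) > D (146/18=8.11) > F (152/22=6.91) > G (171/30=5.70) > C (48/21=2.29) > B (65/39=1.67) > A (12/16=0.75)
Fill: take E (5 @ 87) → take D (18 @ 146) → take F (22 @ 152) → take G (30 @ 171) → take C (21 @ 48) → take 8/39 of B → 13.33; 104/104 used.
Total value = 617.33

617.33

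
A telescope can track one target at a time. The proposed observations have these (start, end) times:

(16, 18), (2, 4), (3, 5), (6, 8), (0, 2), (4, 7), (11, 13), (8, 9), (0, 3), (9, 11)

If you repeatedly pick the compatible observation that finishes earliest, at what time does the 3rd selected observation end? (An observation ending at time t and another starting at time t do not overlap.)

By end time: (0,2), (0,3), (2,4), (3,5), (4,7), (6,8), (8,9), (9,11), (11,13), (16,18).
Pick (0,2); next start ≥ 2 → (2,4); next start ≥ 4 → (4,7); next start ≥ 7 → (8,9); next start ≥ 9 → (9,11); next start ≥ 11 → (11,13); next start ≥ 13 → (16,18).
Selected: (0,2) (2,4) (4,7) (8,9) (9,11) (11,13) (16,18)

7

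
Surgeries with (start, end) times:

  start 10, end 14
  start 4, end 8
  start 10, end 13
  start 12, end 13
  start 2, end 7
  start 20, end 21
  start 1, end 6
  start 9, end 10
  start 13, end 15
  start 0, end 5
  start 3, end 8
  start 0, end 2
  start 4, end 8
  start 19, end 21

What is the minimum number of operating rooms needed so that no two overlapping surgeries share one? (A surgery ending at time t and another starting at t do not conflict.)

Count concurrent intervals with a sweep; the peak is the room count.
Events (time:±→running): 0:+→1 0:+→2 1:+→3 2:-→2 2:+→3 3:+→4 4:+→5 4:+→6 … peak 6.

6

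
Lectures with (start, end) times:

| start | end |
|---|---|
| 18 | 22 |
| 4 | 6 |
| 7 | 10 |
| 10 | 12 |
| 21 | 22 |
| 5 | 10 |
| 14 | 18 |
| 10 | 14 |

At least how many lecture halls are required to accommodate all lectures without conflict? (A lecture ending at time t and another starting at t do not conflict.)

2

starts: [4, 5, 7, 10, 10, 14, 18, 21]
ends:   [6, 10, 10, 12, 14, 18, 22, 22]
s4→1 s5→2  — peak 2.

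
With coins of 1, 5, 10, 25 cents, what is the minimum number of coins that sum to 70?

4

Use the largest denomination that fits, subtract, and repeat.
70 = 2×25 + 2×10
Total coins = 2 + 2 = 4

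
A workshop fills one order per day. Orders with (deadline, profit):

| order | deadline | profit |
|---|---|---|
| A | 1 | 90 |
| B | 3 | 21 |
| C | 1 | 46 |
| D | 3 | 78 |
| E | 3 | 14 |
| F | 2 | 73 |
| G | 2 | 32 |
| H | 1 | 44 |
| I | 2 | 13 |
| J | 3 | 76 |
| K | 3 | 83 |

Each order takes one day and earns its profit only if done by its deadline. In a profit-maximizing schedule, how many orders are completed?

3

By profit: A(d1,90), K(d3,83), D(d3,78), J(d3,76), F(d2,73), C(d1,46), H(d1,44), G(d2,32), B(d3,21), E(d3,14), I(d2,13)
A→slot 1; K→slot 3; D→slot 2; J skipped; F skipped; C skipped; H skipped; G skipped; B skipped; E skipped; I skipped.
3 of 11 scheduled.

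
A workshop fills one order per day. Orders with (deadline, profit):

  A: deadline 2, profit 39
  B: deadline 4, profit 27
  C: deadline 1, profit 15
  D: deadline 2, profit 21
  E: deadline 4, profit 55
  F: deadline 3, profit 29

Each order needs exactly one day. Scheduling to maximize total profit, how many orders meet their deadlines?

Profit order: E=55 A=39 F=29 B=27 D=21 C=15
Assign: E→slot 4, A→slot 2, F→slot 3, B→slot 1, D skipped, C skipped.
Slots: [1:B] [2:A] [3:F] [4:E]
4 of 6 scheduled.

4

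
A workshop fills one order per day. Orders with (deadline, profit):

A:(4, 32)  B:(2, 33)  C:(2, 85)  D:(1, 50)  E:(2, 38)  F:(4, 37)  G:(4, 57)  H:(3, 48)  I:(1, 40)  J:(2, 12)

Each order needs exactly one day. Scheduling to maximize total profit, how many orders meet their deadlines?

4

By profit: C(d2,85), G(d4,57), D(d1,50), H(d3,48), I(d1,40), E(d2,38), F(d4,37), B(d2,33), A(d4,32), J(d2,12)
C→slot 2; G→slot 4; D→slot 1; H→slot 3; I skipped; E skipped; F skipped; B skipped; A skipped; J skipped.
4 of 10 scheduled.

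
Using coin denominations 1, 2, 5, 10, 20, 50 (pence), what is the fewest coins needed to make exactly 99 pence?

99 = 1×50 + 2×20 + 1×5 + 2×2
Total coins = 1 + 2 + 1 + 2 = 6

6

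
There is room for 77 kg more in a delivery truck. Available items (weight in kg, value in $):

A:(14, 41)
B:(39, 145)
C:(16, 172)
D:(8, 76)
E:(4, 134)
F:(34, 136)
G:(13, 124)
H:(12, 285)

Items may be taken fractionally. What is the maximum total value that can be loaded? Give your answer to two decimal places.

Greedy by value/weight ratio, highest first.
Ratios (sorted): E 33.50, H 23.75, C 10.75, G 9.54, D 9.50, F 4.00, B 3.72, A 2.93
take E (4 @ 134); take H (12 @ 285); take C (16 @ 172); take G (13 @ 124); take D (8 @ 76); take 24/34 of F → 96.00. Capacity used 77/77.
Total value = 887.00

887.00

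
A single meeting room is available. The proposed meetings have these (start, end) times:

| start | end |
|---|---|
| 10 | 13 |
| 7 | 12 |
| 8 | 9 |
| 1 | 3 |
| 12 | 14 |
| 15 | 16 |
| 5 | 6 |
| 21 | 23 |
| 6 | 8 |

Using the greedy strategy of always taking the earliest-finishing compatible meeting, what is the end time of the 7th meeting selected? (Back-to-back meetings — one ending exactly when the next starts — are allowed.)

Order by finish time; keep every interval that doesn't clash with the previous kept one.
By end time: (1,3), (5,6), (6,8), (8,9), (7,12), (10,13), (12,14), (15,16), (21,23).
Pick (1,3); next start ≥ 3 → (5,6); next start ≥ 6 → (6,8); next start ≥ 8 → (8,9); next start ≥ 9 → (10,13); next start ≥ 13 → (15,16); next start ≥ 16 → (21,23).
Selected: (1,3) (5,6) (6,8) (8,9) (10,13) (15,16) (21,23)

23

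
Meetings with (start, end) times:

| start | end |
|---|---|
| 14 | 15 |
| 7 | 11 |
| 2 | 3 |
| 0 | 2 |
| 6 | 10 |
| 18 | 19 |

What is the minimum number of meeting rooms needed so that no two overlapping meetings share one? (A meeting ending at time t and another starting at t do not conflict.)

2

Count concurrent intervals with a sweep; the peak is the room count.
starts: [0, 2, 6, 7, 14, 18]
ends:   [2, 3, 10, 11, 15, 19]
s0→1 e2→0 s2→1 e3→0 s6→1 s7→2  — peak 2.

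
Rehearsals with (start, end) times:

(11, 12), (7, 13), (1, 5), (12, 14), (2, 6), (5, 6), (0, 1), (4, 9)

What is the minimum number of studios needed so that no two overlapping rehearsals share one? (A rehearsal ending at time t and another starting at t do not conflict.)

3

starts: [0, 1, 2, 4, 5, 7, 11, 12]
ends:   [1, 5, 6, 6, 9, 12, 13, 14]
s0→1 e1→0 s1→1 s2→2 s4→3  — peak 3.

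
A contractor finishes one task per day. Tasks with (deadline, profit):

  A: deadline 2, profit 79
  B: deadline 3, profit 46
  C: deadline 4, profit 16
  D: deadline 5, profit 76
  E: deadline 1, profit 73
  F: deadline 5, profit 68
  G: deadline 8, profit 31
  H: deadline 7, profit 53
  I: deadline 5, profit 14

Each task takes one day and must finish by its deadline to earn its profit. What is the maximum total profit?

426

Profit order: A=79 D=76 E=73 F=68 H=53 B=46 G=31 C=16 I=14
Assign: A→slot 2, D→slot 5, E→slot 1, F→slot 4, H→slot 7, B→slot 3, G→slot 8, C skipped, I skipped.
Slots: [1:E] [2:A] [3:B] [4:F] [5:D] [7:H] [8:G]
Profit = 73 + 79 + 46 + 68 + 76 + 53 + 31 = 426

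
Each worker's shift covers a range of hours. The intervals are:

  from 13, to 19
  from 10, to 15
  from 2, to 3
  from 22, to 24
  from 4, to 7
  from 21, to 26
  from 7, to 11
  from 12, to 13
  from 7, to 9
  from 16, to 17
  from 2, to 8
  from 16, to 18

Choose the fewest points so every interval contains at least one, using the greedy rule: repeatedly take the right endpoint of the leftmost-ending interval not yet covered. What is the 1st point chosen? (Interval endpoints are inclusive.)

3

Sort by right endpoint; whenever an interval is uncovered, place a point at its right end.
By right end: [2,3]  [4,7]  [2,8]  [7,9]  [7,11]  [12,13]  [10,15]  [16,17]  [16,18]  [13,19]  [22,24]  [21,26]
[2,3] uncovered → point at 3; [4,7] uncovered → point at 7; [12,13] uncovered → point at 13; [16,17] uncovered → point at 17; [22,24] uncovered → point at 24.
Points: 3, 7, 13, 17, 24 (5 total).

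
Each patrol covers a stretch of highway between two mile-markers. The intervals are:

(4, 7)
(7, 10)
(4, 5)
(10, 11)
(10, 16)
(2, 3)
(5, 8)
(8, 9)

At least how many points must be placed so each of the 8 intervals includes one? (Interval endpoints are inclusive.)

4

Sorted: [2,3] [4,5] [4,7] [5,8] [8,9] [7,10] [10,11] [10,16]
{[2,3]} hit by 3; {[4,5],[4,7],[5,8]} hit by 5; {[8,9],[7,10]} hit by 9; {[10,11],[10,16]} hit by 11.
Points: 3, 5, 9, 11 (4 total).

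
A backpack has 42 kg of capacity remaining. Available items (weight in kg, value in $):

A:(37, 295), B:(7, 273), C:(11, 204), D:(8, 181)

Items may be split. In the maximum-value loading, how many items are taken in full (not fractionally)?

Ratios (sorted): B 39.00, D 22.62, C 18.55, A 7.97
take B (7 @ 273); take D (8 @ 181); take C (11 @ 204); take 16/37 of A → 127.57. Capacity used 42/42.
3 item(s) taken whole; one partial (take 16/37 of A).

3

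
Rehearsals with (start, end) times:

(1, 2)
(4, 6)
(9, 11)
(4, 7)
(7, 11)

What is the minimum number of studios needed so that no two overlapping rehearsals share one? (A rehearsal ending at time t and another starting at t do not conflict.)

starts: [1, 4, 4, 7, 9]
ends:   [2, 6, 7, 11, 11]
s1→1 e2→0 s4→1 s4→2  — peak 2.

2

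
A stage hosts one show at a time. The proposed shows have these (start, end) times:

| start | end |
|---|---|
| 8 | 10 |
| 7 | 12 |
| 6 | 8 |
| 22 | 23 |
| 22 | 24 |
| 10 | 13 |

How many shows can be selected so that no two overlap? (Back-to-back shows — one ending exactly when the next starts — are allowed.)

4

Greedy by earliest finish: after sorting by end time, pick each interval compatible with the last pick.
By end time: (6,8), (8,10), (7,12), (10,13), (22,23), (22,24).
Pick (6,8); next start ≥ 8 → (8,10); next start ≥ 10 → (10,13); next start ≥ 13 → (22,23).
Selected 4 shows.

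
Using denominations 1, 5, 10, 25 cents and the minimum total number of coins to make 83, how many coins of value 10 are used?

83 = 3×25 + 1×5 + 3×1
Count of 10: 0

0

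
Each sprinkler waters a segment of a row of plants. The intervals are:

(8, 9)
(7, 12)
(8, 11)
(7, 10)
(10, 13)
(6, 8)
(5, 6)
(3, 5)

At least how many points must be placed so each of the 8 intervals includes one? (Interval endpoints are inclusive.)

Sort by right endpoint; whenever an interval is uncovered, place a point at its right end.
By right end: [3,5]  [5,6]  [6,8]  [8,9]  [7,10]  [8,11]  [7,12]  [10,13]
[3,5] uncovered → point at 5; [6,8] uncovered → point at 8; [10,13] uncovered → point at 13.
Points: 5, 8, 13 (3 total).

3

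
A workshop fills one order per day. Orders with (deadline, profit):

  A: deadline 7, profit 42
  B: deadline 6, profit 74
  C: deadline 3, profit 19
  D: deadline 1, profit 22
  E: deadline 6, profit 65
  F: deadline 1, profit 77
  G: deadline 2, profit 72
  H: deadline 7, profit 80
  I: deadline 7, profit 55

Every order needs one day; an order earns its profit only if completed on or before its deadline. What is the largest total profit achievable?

Sort by profit descending; place each in the latest free slot ≤ its deadline.
By profit: H(d7,80), F(d1,77), B(d6,74), G(d2,72), E(d6,65), I(d7,55), A(d7,42), D(d1,22), C(d3,19)
H→slot 7; F→slot 1; B→slot 6; G→slot 2; E→slot 5; I→slot 4; A→slot 3; D skipped; C skipped.
Profit = 77 + 72 + 42 + 55 + 65 + 74 + 80 = 465

465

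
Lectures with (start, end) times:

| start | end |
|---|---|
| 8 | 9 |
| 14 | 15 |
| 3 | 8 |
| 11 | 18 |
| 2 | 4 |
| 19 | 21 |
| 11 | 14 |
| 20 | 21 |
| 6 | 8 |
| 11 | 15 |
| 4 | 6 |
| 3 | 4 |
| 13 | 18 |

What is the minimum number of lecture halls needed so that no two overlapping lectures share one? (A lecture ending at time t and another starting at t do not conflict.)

starts: [2, 3, 3, 4, 6, 8, 11, 11, 11, 13, 14, 19, 20]
ends:   [4, 4, 6, 8, 8, 9, 14, 15, 15, 18, 18, 21, 21]
s2→1 s3→2 s3→3 e4→2 e4→1 s4→2 e6→1 s6→2 e8→1 e8→0 s8→1 e9→0 s11→1 s11→2 s11→3 s13→4  — peak 4.

4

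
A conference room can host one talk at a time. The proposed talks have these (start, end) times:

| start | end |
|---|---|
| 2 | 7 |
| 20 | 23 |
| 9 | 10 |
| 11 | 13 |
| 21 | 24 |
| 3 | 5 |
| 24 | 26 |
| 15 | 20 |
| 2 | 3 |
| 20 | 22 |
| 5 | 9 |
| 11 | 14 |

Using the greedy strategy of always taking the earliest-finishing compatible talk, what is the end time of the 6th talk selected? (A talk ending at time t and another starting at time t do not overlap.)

By end time: (2,3), (3,5), (2,7), (5,9), (9,10), (11,13), (11,14), (15,20), (20,22), (20,23), (21,24), (24,26).
Pick (2,3); next start ≥ 3 → (3,5); next start ≥ 5 → (5,9); next start ≥ 9 → (9,10); next start ≥ 10 → (11,13); next start ≥ 13 → (15,20); next start ≥ 20 → (20,22); next start ≥ 22 → (24,26).
Selected: (2,3) (3,5) (5,9) (9,10) (11,13) (15,20) (20,22) (24,26)

20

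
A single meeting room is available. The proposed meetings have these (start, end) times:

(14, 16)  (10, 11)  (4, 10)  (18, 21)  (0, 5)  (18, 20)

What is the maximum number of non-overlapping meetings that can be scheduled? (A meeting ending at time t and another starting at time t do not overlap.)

Greedy by earliest finish: after sorting by end time, pick each interval compatible with the last pick.
By end time: (0,5), (4,10), (10,11), (14,16), (18,20), (18,21).
Pick (0,5); next start ≥ 5 → (10,11); next start ≥ 11 → (14,16); next start ≥ 16 → (18,20).
Selected 4 meetings.

4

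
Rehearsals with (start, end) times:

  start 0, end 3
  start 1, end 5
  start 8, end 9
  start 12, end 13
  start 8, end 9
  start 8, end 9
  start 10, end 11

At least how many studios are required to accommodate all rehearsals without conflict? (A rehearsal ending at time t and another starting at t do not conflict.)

The answer is the maximum number of intervals overlapping at any instant.
starts: [0, 1, 8, 8, 8, 10, 12]
ends:   [3, 5, 9, 9, 9, 11, 13]
s0→1 s1→2 e3→1 e5→0 s8→1 s8→2 s8→3  — peak 3.

3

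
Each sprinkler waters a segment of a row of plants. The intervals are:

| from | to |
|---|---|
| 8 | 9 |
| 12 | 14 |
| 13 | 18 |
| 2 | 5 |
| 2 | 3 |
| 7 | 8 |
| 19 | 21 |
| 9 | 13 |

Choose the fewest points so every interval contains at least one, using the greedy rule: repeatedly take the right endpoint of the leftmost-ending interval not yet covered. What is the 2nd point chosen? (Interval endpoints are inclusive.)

Process intervals by earliest right end; each time one isn't hit yet, stab at its right endpoint.
By right end: [2,3]  [2,5]  [7,8]  [8,9]  [9,13]  [12,14]  [13,18]  [19,21]
[2,3] uncovered → point at 3; [7,8] uncovered → point at 8; [9,13] uncovered → point at 13; [19,21] uncovered → point at 21.
Points: 3, 8, 13, 21 (4 total).

8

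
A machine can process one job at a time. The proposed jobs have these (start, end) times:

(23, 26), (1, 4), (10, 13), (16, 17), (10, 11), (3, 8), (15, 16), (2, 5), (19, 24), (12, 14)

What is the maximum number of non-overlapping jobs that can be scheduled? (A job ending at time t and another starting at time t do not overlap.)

Greedy by earliest finish: after sorting by end time, pick each interval compatible with the last pick.
Sorted by end: (1,4)  (2,5)  (3,8)  (10,11)  (10,13)  (12,14)  (15,16)  (16,17)  (19,24)  (23,26)
take (1,4); skip (3,8); take (10,11); take (12,14); take (15,16); take (16,17); take (19,24); skip (23,26).
Selected 6 jobs.

6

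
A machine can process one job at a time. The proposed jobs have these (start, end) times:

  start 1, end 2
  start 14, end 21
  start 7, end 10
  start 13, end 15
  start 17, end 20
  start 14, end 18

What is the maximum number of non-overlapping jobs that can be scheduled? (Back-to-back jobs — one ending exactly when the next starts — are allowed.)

Sorted by end: (1,2)  (7,10)  (13,15)  (14,18)  (17,20)  (14,21)
take (1,2); take (7,10); take (13,15); take (17,20).
Selected 4 jobs.

4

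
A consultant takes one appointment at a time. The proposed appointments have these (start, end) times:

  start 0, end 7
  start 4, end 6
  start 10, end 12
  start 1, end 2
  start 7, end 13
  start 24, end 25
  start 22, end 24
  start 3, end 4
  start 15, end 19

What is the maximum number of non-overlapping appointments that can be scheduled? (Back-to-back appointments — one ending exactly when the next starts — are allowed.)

Sorted by end: (1,2)  (3,4)  (4,6)  (0,7)  (10,12)  (7,13)  (15,19)  (22,24)  (24,25)
take (1,2); take (3,4); take (4,6); take (10,12); skip (7,13); take (15,19); take (22,24); take (24,25).
Selected 7 appointments.

7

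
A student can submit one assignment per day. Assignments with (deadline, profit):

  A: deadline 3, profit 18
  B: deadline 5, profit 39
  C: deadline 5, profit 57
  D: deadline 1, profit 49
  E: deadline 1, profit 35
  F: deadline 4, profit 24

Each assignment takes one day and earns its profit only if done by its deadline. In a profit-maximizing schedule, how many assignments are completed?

5

Take jobs in profit order; each goes to the latest open slot no later than its deadline.
Profit order: C=57 D=49 B=39 E=35 F=24 A=18
Assign: C→slot 5, D→slot 1, B→slot 4, E skipped, F→slot 3, A→slot 2.
Slots: [1:D] [2:A] [3:F] [4:B] [5:C]
5 of 6 scheduled.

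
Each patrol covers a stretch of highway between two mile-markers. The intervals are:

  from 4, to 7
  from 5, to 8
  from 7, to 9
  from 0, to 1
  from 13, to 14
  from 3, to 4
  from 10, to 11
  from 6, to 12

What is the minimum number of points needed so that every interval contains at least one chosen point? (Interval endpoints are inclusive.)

Sort by right endpoint; whenever an interval is uncovered, place a point at its right end.
By right end: [0,1]  [3,4]  [4,7]  [5,8]  [7,9]  [10,11]  [6,12]  [13,14]
[0,1] uncovered → point at 1; [3,4] uncovered → point at 4; [5,8] uncovered → point at 8; [10,11] uncovered → point at 11; [13,14] uncovered → point at 14.
Points: 1, 4, 8, 11, 14 (5 total).

5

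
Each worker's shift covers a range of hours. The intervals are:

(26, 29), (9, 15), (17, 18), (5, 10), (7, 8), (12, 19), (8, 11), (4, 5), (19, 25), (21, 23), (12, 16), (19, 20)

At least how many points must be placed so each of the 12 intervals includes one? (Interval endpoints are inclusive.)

7

Sorted: [4,5] [7,8] [5,10] [8,11] [9,15] [12,16] [17,18] [12,19] [19,20] [21,23] [19,25] [26,29]
{[4,5]} hit by 5; {[7,8],[5,10],[8,11]} hit by 8; {[9,15],[12,16]} hit by 15; {[17,18],[12,19]} hit by 18; {[19,20]} hit by 20; {[21,23],[19,25]} hit by 23; {[26,29]} hit by 29.
Points: 5, 8, 15, 18, 20, 23, 29 (7 total).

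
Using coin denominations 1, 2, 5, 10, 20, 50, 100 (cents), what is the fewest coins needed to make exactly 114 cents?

4

Greedy: take as many of the largest coin as possible, then repeat with the remainder.
114 = 1×100 + 1×10 + 2×2
Total coins = 1 + 1 + 2 = 4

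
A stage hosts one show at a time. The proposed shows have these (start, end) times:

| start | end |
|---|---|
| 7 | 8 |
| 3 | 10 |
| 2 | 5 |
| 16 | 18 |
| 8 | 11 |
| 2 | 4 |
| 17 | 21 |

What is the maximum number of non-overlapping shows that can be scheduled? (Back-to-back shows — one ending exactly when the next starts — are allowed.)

4

Order by finish time; keep every interval that doesn't clash with the previous kept one.
Sorted by end: (2,4)  (2,5)  (7,8)  (3,10)  (8,11)  (16,18)  (17,21)
take (2,4); skip (2,5); take (7,8); take (8,11); take (16,18).
Selected 4 shows.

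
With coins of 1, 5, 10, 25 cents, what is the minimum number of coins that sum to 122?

8

Use the largest denomination that fits, subtract, and repeat.
122 = 4×25 + 2×10 + 2×1
Total coins = 4 + 2 + 2 = 8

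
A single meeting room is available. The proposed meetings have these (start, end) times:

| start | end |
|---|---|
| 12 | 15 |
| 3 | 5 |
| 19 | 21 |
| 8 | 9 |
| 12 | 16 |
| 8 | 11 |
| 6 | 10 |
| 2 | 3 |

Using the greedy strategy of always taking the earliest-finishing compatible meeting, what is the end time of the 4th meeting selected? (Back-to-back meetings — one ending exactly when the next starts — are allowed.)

15

Sort by end time and greedily take each interval whose start is ≥ the last chosen end.
Sorted by end: (2,3)  (3,5)  (8,9)  (6,10)  (8,11)  (12,15)  (12,16)  (19,21)
take (2,3); take (3,5); take (8,9); take (12,15); take (19,21).
Selected: (2,3) (3,5) (8,9) (12,15) (19,21)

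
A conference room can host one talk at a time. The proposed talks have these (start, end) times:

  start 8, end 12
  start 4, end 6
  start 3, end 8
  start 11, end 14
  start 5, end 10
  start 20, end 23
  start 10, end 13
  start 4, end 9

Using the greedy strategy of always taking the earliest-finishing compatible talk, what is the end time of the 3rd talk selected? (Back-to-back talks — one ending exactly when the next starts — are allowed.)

Sort by end time and greedily take each interval whose start is ≥ the last chosen end.
Sorted by end: (4,6)  (3,8)  (4,9)  (5,10)  (8,12)  (10,13)  (11,14)  (20,23)
take (4,6); skip (5,10); take (8,12); skip (10,13); take (20,23).
Selected: (4,6) (8,12) (20,23)

23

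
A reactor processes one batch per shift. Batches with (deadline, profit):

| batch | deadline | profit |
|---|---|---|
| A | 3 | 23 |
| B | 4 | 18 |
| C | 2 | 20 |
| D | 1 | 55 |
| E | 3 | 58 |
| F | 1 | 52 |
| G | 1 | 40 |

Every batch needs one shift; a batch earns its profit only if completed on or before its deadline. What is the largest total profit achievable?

Take jobs in profit order; each goes to the latest open slot no later than its deadline.
By profit: E(d3,58), D(d1,55), F(d1,52), G(d1,40), A(d3,23), C(d2,20), B(d4,18)
E→slot 3; D→slot 1; F skipped; G skipped; A→slot 2; C skipped; B→slot 4.
Profit = 55 + 23 + 58 + 18 = 154

154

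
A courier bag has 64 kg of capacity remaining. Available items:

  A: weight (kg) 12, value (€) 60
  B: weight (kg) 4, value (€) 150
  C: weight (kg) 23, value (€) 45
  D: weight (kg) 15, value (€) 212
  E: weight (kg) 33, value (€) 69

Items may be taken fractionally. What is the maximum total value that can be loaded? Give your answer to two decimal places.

Greedy by value/weight ratio, highest first.
Ratios (sorted): B 37.50, D 14.13, A 5.00, E 2.09, C 1.96
take B (4 @ 150); take D (15 @ 212); take A (12 @ 60); take E (33 @ 69). Capacity used 64/64.
Total value = 491.00

491.00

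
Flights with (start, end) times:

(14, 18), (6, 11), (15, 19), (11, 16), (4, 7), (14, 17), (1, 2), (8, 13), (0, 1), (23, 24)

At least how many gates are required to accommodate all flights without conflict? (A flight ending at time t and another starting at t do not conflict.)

4

starts: [0, 1, 4, 6, 8, 11, 14, 14, 15, 23]
ends:   [1, 2, 7, 11, 13, 16, 17, 18, 19, 24]
s0→1 e1→0 s1→1 e2→0 s4→1 s6→2 e7→1 s8→2 e11→1 s11→2 e13→1 s14→2 s14→3 s15→4  — peak 4.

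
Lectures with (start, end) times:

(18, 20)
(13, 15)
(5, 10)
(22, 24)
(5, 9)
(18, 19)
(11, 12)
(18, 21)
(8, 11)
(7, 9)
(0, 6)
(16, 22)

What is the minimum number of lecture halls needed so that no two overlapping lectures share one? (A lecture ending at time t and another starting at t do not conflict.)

starts: [0, 5, 5, 7, 8, 11, 13, 16, 18, 18, 18, 22]
ends:   [6, 9, 9, 10, 11, 12, 15, 19, 20, 21, 22, 24]
s0→1 s5→2 s5→3 e6→2 s7→3 s8→4  — peak 4.

4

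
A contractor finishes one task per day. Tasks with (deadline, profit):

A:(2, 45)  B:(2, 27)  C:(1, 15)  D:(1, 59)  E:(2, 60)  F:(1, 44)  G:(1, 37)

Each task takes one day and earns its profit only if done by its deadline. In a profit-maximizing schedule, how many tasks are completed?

Profit order: E=60 D=59 A=45 F=44 G=37 B=27 C=15
Assign: E→slot 2, D→slot 1, A skipped, F skipped, G skipped, B skipped, C skipped.
Slots: [1:D] [2:E]
2 of 7 scheduled.

2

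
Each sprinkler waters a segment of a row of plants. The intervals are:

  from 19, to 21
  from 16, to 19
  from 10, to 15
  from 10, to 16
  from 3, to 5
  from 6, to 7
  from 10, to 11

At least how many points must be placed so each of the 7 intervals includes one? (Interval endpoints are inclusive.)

Sorted: [3,5] [6,7] [10,11] [10,15] [10,16] [16,19] [19,21]
{[3,5]} hit by 5; {[6,7]} hit by 7; {[10,11],[10,15],[10,16]} hit by 11; {[16,19],[19,21]} hit by 19.
Points: 5, 7, 11, 19 (4 total).

4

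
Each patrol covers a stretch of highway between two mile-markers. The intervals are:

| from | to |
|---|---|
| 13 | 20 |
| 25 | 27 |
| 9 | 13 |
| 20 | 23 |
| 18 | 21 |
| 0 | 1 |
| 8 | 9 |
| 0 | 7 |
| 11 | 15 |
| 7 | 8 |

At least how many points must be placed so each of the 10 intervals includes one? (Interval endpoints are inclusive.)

By right end: [0,1]  [0,7]  [7,8]  [8,9]  [9,13]  [11,15]  [13,20]  [18,21]  [20,23]  [25,27]
[0,1] uncovered → point at 1; [7,8] uncovered → point at 8; [9,13] uncovered → point at 13; [18,21] uncovered → point at 21; [25,27] uncovered → point at 27.
Points: 1, 8, 13, 21, 27 (5 total).

5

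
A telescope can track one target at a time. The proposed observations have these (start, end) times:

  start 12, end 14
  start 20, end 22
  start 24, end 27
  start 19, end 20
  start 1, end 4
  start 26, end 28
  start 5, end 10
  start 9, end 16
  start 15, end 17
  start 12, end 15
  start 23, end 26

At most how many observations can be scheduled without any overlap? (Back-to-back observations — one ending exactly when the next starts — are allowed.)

8

Greedy by earliest finish: after sorting by end time, pick each interval compatible with the last pick.
By end time: (1,4), (5,10), (12,14), (12,15), (9,16), (15,17), (19,20), (20,22), (23,26), (24,27), (26,28).
Pick (1,4); next start ≥ 4 → (5,10); next start ≥ 10 → (12,14); next start ≥ 14 → (15,17); next start ≥ 17 → (19,20); next start ≥ 20 → (20,22); next start ≥ 22 → (23,26); next start ≥ 26 → (26,28).
Selected 8 observations.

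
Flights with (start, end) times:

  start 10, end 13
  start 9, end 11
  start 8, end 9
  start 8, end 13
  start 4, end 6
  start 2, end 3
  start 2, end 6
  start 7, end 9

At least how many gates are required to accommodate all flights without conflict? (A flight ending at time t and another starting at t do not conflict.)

starts: [2, 2, 4, 7, 8, 8, 9, 10]
ends:   [3, 6, 6, 9, 9, 11, 13, 13]
s2→1 s2→2 e3→1 s4→2 e6→1 e6→0 s7→1 s8→2 s8→3  — peak 3.

3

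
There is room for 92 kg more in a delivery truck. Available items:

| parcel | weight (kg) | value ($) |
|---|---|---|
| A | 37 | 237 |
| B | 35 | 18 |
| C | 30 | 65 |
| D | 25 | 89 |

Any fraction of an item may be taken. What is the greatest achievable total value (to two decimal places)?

Sort by value per unit weight and fill in that order.
Order: A (237/37=6.41) > D (89/25=3.56) > C (65/30=2.17) > B (18/35=0.51)
Fill: take A (37 @ 237) → take D (25 @ 89) → take C (30 @ 65); 92/92 used.
Total value = 391.00

391.00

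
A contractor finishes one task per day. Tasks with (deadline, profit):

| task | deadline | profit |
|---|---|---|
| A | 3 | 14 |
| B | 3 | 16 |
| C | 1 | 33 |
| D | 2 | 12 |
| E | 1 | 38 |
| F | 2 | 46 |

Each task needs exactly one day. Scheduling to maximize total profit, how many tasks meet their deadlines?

3

By profit: F(d2,46), E(d1,38), C(d1,33), B(d3,16), A(d3,14), D(d2,12)
F→slot 2; E→slot 1; C skipped; B→slot 3; A skipped; D skipped.
3 of 6 scheduled.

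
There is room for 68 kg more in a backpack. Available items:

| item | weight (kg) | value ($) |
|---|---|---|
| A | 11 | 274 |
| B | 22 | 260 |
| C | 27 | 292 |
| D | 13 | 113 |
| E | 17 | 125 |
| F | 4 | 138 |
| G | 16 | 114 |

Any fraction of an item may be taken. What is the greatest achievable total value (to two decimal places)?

998.77

Greedy by value/weight ratio, highest first.
Order: F (138/4=34.50) > A (274/11=24.91) > B (260/22=11.82) > C (292/27=10.81) > D (113/13=8.69) > E (125/17=7.35) > G (114/16=7.12)
Fill: take F (4 @ 138) → take A (11 @ 274) → take B (22 @ 260) → take C (27 @ 292) → take 4/13 of D → 34.77; 68/68 used.
Total value = 998.77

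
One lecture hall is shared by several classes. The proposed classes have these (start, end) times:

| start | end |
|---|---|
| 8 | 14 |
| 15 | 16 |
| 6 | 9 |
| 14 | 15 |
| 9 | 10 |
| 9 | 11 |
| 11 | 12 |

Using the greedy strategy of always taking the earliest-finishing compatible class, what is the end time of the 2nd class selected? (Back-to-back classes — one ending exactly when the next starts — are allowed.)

10

Sort by end time and greedily take each interval whose start is ≥ the last chosen end.
By end time: (6,9), (9,10), (9,11), (11,12), (8,14), (14,15), (15,16).
Pick (6,9); next start ≥ 9 → (9,10); next start ≥ 10 → (11,12); next start ≥ 12 → (14,15); next start ≥ 15 → (15,16).
Selected: (6,9) (9,10) (11,12) (14,15) (15,16)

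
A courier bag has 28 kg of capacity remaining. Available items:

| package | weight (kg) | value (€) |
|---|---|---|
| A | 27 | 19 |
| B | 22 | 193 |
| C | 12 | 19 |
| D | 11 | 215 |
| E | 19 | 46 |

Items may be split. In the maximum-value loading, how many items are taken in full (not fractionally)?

Order: D (215/11=19.55) > B (193/22=8.77) > E (46/19=2.42) > C (19/12=1.58) > A (19/27=0.70)
Fill: take D (11 @ 215) → take 17/22 of B → 149.14; 28/28 used.
1 item(s) taken whole; one partial (take 17/22 of B).

1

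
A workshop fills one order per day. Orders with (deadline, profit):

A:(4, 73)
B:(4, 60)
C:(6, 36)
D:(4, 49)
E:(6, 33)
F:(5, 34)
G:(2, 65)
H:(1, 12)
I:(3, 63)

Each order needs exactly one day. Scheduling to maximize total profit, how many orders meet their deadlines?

Take jobs in profit order; each goes to the latest open slot no later than its deadline.
By profit: A(d4,73), G(d2,65), I(d3,63), B(d4,60), D(d4,49), C(d6,36), F(d5,34), E(d6,33), H(d1,12)
A→slot 4; G→slot 2; I→slot 3; B→slot 1; D skipped; C→slot 6; F→slot 5; E skipped; H skipped.
6 of 9 scheduled.

6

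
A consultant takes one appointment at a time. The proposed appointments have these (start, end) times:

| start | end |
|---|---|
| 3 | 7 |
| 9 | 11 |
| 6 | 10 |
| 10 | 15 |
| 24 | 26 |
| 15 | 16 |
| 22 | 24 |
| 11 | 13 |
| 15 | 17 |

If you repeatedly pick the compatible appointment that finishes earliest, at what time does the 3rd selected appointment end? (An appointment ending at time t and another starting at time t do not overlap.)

13

Order by finish time; keep every interval that doesn't clash with the previous kept one.
By end time: (3,7), (6,10), (9,11), (11,13), (10,15), (15,16), (15,17), (22,24), (24,26).
Pick (3,7); next start ≥ 7 → (9,11); next start ≥ 11 → (11,13); next start ≥ 13 → (15,16); next start ≥ 16 → (22,24); next start ≥ 24 → (24,26).
Selected: (3,7) (9,11) (11,13) (15,16) (22,24) (24,26)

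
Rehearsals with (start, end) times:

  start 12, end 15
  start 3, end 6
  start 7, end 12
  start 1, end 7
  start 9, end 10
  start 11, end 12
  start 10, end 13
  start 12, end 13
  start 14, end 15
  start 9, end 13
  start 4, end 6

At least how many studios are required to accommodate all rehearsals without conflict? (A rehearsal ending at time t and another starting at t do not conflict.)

The answer is the maximum number of intervals overlapping at any instant.
starts: [1, 3, 4, 7, 9, 9, 10, 11, 12, 12, 14]
ends:   [6, 6, 7, 10, 12, 12, 13, 13, 13, 15, 15]
s1→1 s3→2 s4→3 e6→2 e6→1 e7→0 s7→1 s9→2 s9→3 e10→2 s10→3 s11→4  — peak 4.

4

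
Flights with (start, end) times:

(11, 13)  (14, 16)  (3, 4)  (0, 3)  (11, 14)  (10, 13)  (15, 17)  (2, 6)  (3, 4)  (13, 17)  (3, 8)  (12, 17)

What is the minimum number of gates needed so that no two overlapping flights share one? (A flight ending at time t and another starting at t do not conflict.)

The answer is the maximum number of intervals overlapping at any instant.
Events (time:±→running): 0:+→1 2:+→2 3:-→1 3:+→2 3:+→3 3:+→4 … peak 4.

4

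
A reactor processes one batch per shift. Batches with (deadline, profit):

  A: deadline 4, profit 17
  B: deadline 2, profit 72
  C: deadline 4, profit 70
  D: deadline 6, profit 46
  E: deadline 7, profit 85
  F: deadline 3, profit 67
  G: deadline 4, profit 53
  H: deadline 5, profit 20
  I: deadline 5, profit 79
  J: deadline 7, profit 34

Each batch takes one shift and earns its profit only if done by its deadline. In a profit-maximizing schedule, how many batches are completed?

Profit order: E=85 I=79 B=72 C=70 F=67 G=53 D=46 J=34 H=20 A=17
Assign: E→slot 7, I→slot 5, B→slot 2, C→slot 4, F→slot 3, G→slot 1, D→slot 6, J skipped, H skipped, A skipped.
Slots: [1:G] [2:B] [3:F] [4:C] [5:I] [6:D] [7:E]
7 of 10 scheduled.

7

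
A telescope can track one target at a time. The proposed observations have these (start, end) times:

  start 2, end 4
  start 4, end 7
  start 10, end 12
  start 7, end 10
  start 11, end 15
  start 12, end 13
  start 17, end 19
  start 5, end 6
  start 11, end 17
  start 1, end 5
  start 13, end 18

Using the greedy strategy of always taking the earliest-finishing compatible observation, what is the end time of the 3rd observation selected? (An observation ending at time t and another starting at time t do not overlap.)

Order by finish time; keep every interval that doesn't clash with the previous kept one.
Sorted by end: (2,4)  (1,5)  (5,6)  (4,7)  (7,10)  (10,12)  (12,13)  (11,15)  (11,17)  (13,18)  (17,19)
take (2,4); take (5,6); take (7,10); take (10,12); take (12,13); skip (11,15); take (13,18).
Selected: (2,4) (5,6) (7,10) (10,12) (12,13) (13,18)

10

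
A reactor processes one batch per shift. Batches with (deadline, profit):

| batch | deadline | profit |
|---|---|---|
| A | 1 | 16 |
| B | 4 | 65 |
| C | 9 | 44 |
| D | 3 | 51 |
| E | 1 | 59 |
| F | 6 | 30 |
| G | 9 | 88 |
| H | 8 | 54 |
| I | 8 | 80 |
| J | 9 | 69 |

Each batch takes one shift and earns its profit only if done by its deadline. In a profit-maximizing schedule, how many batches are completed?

9

Sort by profit descending; place each in the latest free slot ≤ its deadline.
Profit order: G=88 I=80 J=69 B=65 E=59 H=54 D=51 C=44 F=30 A=16
Assign: G→slot 9, I→slot 8, J→slot 7, B→slot 4, E→slot 1, H→slot 6, D→slot 3, C→slot 5, F→slot 2, A skipped.
Slots: [1:E] [2:F] [3:D] [4:B] [5:C] [6:H] [7:J] [8:I] [9:G]
9 of 10 scheduled.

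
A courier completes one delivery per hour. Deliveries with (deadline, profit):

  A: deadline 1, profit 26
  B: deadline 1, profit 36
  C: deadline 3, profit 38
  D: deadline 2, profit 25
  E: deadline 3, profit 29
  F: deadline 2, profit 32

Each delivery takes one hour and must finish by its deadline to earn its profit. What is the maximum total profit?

Take jobs in profit order; each goes to the latest open slot no later than its deadline.
Profit order: C=38 B=36 F=32 E=29 A=26 D=25
Assign: C→slot 3, B→slot 1, F→slot 2, E skipped, A skipped, D skipped.
Slots: [1:B] [2:F] [3:C]
Profit = 36 + 32 + 38 = 106

106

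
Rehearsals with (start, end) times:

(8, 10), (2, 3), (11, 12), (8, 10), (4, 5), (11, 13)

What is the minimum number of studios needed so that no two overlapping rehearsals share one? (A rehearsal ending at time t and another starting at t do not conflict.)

Events (time:±→running): 2:+→1 3:-→0 4:+→1 5:-→0 8:+→1 8:+→2 … peak 2.

2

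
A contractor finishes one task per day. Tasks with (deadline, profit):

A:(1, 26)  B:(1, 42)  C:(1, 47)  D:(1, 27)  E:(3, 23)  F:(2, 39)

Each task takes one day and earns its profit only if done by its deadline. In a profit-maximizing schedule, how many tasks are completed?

Sort by profit descending; place each in the latest free slot ≤ its deadline.
By profit: C(d1,47), B(d1,42), F(d2,39), D(d1,27), A(d1,26), E(d3,23)
C→slot 1; B skipped; F→slot 2; D skipped; A skipped; E→slot 3.
3 of 6 scheduled.

3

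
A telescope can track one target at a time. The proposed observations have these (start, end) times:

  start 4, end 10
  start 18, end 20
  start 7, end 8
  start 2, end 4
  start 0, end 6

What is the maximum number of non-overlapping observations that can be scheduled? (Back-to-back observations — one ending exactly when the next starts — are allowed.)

By end time: (2,4), (0,6), (7,8), (4,10), (18,20).
Pick (2,4); next start ≥ 4 → (7,8); next start ≥ 8 → (18,20).
Selected 3 observations.

3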